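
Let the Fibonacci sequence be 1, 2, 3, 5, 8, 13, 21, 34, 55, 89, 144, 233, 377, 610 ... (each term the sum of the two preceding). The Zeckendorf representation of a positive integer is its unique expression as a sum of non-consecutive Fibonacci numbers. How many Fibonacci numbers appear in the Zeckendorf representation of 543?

Greedily peel off the largest Fibonacci term at each step:
543 − 377 = 166
166 − 144 = 22
22 − 21 = 1
1 − 1 = 0
543 = 377 + 144 + 21 + 1, which has 4 terms.

4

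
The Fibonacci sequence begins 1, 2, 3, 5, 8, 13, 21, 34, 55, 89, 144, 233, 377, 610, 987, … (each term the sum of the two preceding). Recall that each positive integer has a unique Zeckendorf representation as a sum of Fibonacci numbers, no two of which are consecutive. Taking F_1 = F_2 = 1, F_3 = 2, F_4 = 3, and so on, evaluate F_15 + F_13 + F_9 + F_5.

F_15 + F_13 + F_9 + F_5 = 610 + 233 + 34 + 5 = 882.

882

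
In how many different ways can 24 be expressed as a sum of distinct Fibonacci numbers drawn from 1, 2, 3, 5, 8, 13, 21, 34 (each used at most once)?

Each representation comes from the Zeckendorf form by replacing some F_k with F_{k−1} + F_{k−2} where possible.
24 = 21+3 = 21+2+1 = 13+8+3 = 13+8+2+1 = 13+5+3+2+1 — 5 representations.

5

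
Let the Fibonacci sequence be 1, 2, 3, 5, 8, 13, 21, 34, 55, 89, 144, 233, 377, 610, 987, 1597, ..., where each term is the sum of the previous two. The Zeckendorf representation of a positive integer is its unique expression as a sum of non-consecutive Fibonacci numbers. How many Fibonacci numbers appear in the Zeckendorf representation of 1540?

Repeatedly subtract the largest Fibonacci number that fits:
987 ≤ 1540 < 1597, so take 987; remainder 553
377 ≤ 553 < 610, so take 377; remainder 176
144 ≤ 176 < 233, so take 144; remainder 32
21 ≤ 32 < 34, so take 21; remainder 11
8 ≤ 11 < 13, so take 8; remainder 3
3 ≤ 3 < 5, so take 3; remainder 0
1540 = 987 + 377 + 144 + 21 + 8 + 3, which has 6 terms.

6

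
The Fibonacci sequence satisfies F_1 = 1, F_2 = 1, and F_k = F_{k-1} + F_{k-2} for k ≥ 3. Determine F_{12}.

144

Iterating the recurrence up to F_{4} = 3 and F_{3} = 2:
F_{5} = F_{4} + F_{3} = 3 + 2 = 5
F_{6} = F_{5} + F_{4} = 5 + 3 = 8
F_{7} = F_{6} + F_{5} = 8 + 5 = 13
F_{8} = F_{7} + F_{6} = 13 + 8 = 21
F_{9} = F_{8} + F_{7} = 21 + 13 = 34
F_{10} = F_{9} + F_{8} = 34 + 21 = 55
F_{11} = F_{10} + F_{9} = 55 + 34 = 89
F_{12} = F_{11} + F_{10} = 89 + 55 = 144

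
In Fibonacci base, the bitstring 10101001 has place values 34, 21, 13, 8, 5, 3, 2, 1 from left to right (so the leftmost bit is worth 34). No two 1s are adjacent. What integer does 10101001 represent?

Summing the place values of the 1 bits: 34 + 13 + 5 + 1 = 53.

53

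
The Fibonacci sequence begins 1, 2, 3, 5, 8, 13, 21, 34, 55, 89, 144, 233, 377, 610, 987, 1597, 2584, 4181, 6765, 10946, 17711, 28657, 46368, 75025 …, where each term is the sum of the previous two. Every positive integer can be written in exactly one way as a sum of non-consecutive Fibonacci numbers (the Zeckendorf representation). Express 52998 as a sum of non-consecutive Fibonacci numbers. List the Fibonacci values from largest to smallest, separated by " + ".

Greedy algorithm:
52998 − 46368 = 6630
6630 − 4181 = 2449
2449 − 1597 = 852
852 − 610 = 242
242 − 233 = 9
9 − 8 = 1
1 − 1 = 0
So 52998 = 46368 + 4181 + 1597 + 610 + 233 + 8 + 1, with no two terms consecutive in the sequence.

46368 + 4181 + 1597 + 610 + 233 + 8 + 1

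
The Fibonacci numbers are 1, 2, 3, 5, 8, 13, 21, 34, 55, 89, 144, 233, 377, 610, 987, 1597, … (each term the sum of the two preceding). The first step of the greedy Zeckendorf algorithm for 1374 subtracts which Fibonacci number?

987 ≤ 1374 < 1597, so the largest Fibonacci number not exceeding 1374 is 987.

987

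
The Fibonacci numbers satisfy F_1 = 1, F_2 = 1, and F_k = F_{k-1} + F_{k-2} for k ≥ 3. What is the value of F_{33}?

3524578

Iterating the recurrence up to F_{25} = 75025 and F_{24} = 46368:
F_{26} = F_{25} + F_{24} = 75025 + 46368 = 121393
F_{27} = F_{26} + F_{25} = 121393 + 75025 = 196418
F_{28} = F_{27} + F_{26} = 196418 + 121393 = 317811
F_{29} = F_{28} + F_{27} = 317811 + 196418 = 514229
F_{30} = F_{29} + F_{28} = 514229 + 317811 = 832040
F_{31} = F_{30} + F_{29} = 832040 + 514229 = 1346269
F_{32} = F_{31} + F_{30} = 1346269 + 832040 = 2178309
F_{33} = F_{32} + F_{31} = 2178309 + 1346269 = 3524578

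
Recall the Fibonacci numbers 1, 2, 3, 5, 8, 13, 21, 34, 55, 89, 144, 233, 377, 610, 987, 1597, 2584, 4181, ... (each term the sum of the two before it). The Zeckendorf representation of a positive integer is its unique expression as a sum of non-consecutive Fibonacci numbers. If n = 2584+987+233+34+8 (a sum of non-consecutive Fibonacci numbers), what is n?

3846

2584+987+233+34+8 = 3846.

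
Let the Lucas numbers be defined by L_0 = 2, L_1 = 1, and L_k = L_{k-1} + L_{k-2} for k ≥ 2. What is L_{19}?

Iterating the recurrence up to L_{11} = 199 and L_{10} = 123:
L_{12} = L_{11} + L_{10} = 199 + 123 = 322
L_{13} = L_{12} + L_{11} = 322 + 199 = 521
L_{14} = L_{13} + L_{12} = 521 + 322 = 843
L_{15} = L_{14} + L_{13} = 843 + 521 = 1364
L_{16} = L_{15} + L_{14} = 1364 + 843 = 2207
L_{17} = L_{16} + L_{15} = 2207 + 1364 = 3571
L_{18} = L_{17} + L_{16} = 3571 + 2207 = 5778
L_{19} = L_{18} + L_{17} = 5778 + 3571 = 9349

9349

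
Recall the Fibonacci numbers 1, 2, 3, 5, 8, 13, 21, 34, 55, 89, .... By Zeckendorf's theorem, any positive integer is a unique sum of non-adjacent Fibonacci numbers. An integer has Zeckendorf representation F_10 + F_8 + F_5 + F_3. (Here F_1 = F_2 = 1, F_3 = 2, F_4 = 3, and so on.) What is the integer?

83

F_10 + F_8 + F_5 + F_3 = 55 + 21 + 5 + 2 = 83.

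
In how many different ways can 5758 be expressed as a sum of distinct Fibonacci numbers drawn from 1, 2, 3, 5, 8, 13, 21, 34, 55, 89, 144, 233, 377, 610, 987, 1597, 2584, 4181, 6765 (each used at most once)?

30

Each representation comes from the Zeckendorf form by replacing some F_k with F_{k−1} + F_{k−2} where possible.
5758 = 4181+987+377+144+55+13+1 = 4181+987+377+144+55+8+5+1 = 4181+987+377+144+34+21+13+1 = 4181+987+377+144+55+8+3+2+1 = 4181+987+377+144+34+21+8+5+1 = … (25 more), for 30 in all.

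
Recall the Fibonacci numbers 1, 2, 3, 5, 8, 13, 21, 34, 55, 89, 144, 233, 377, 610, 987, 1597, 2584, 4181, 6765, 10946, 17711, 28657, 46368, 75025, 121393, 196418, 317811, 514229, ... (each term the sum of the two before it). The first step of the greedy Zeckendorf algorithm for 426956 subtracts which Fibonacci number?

317811

317811 ≤ 426956 < 514229, so the largest Fibonacci number not exceeding 426956 is 317811.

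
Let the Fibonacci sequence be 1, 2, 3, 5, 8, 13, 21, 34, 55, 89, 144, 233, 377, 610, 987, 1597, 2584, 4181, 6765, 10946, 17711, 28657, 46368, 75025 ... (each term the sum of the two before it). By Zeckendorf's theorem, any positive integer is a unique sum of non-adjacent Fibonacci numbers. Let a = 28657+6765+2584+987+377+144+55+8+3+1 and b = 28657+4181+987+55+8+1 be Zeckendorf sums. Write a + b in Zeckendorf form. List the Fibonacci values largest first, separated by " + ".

The two numbers are 39581 and 33889, so their sum is 73470.
Repeatedly subtract the largest Fibonacci number that fits:
73470 − 46368 = 27102
27102 − 17711 = 9391
9391 − 6765 = 2626
2626 − 2584 = 42
42 − 34 = 8
8 − 8 = 0

46368 + 17711 + 6765 + 2584 + 34 + 8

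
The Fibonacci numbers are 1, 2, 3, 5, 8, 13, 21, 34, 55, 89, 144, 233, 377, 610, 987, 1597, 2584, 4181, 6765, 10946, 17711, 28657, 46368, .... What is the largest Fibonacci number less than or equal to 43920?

28657

28657 ≤ 43920 < 46368, so the largest Fibonacci number not exceeding 43920 is 28657.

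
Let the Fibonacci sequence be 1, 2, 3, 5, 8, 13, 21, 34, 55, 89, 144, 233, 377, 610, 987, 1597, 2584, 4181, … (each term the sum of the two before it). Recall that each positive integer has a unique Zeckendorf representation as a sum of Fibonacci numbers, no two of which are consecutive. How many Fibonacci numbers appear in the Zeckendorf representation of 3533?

subtract 2584 from 3533: 949 remains
subtract 610 from 949: 339 remains
subtract 233 from 339: 106 remains
subtract 89 from 106: 17 remains
subtract 13 from 17: 4 remains
subtract 3 from 4: 1 remains
subtract 1 from 1: 0 remains
3533 = 2584 + 610 + 233 + 89 + 13 + 3 + 1, which has 7 terms.

7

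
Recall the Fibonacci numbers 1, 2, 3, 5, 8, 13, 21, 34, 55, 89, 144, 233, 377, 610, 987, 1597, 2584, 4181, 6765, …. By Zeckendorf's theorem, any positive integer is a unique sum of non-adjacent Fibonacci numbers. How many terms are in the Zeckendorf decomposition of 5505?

6

5505: greatest Fibonacci not exceeding it is 4181, leaving 1324
1324: greatest Fibonacci not exceeding it is 987, leaving 337
337: greatest Fibonacci not exceeding it is 233, leaving 104
104: greatest Fibonacci not exceeding it is 89, leaving 15
15: greatest Fibonacci not exceeding it is 13, leaving 2
2: greatest Fibonacci not exceeding it is 2, leaving 0
5505 = 4181 + 987 + 233 + 89 + 13 + 2, which has 6 terms.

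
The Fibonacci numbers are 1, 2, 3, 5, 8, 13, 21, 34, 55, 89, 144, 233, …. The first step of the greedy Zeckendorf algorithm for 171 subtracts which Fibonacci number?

144 ≤ 171 < 233, so the largest Fibonacci number not exceeding 171 is 144.

144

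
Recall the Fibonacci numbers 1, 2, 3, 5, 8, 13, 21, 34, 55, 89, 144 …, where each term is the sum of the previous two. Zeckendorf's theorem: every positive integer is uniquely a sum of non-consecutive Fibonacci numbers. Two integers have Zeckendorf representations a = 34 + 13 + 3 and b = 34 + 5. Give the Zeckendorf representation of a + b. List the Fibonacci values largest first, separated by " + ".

89

The two numbers are 50 and 39, so their sum is 89.
largest Fibonacci ≤ 89 is 89; 89 − 89 = 0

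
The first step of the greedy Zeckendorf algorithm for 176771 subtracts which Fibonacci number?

121393 ≤ 176771 < 196418, so the largest Fibonacci number not exceeding 176771 is 121393.

121393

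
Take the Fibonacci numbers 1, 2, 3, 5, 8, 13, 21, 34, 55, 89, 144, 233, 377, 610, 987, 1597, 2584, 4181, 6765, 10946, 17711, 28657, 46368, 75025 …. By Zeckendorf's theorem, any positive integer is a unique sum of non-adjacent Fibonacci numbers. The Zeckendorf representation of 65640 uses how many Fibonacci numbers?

65640 − 46368 = 19272
19272 − 17711 = 1561
1561 − 987 = 574
574 − 377 = 197
197 − 144 = 53
53 − 34 = 19
19 − 13 = 6
6 − 5 = 1
1 − 1 = 0
65640 = 46368 + 17711 + 987 + 377 + 144 + 34 + 13 + 5 + 1, which has 9 terms.

9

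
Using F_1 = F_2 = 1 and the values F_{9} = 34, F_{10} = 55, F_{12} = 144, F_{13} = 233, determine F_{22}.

By the addition formula F_{m+n} = F_m F_{n+1} + F_{m−1} F_n with m=10, n=12: F_{22} = 55·233 + 34·144 = 12815 + 4896 = 17711.

17711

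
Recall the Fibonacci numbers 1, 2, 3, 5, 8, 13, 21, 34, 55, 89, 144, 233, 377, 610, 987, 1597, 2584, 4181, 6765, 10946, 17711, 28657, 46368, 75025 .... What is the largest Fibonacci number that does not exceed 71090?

46368

46368 ≤ 71090 < 75025, so the largest Fibonacci number not exceeding 71090 is 46368.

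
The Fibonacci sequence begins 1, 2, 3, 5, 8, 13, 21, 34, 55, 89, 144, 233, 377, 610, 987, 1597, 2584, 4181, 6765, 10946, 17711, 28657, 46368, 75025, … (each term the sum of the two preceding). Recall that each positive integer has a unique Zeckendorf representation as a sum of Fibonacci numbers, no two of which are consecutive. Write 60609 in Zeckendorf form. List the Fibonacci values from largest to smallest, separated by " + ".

46368 + 10946 + 2584 + 610 + 89 + 8 + 3 + 1

Greedy algorithm:
take 46368 (≤ 60609); 60609 − 46368 = 14241
take 10946 (≤ 14241); 14241 − 10946 = 3295
take 2584 (≤ 3295); 3295 − 2584 = 711
take 610 (≤ 711); 711 − 610 = 101
take 89 (≤ 101); 101 − 89 = 12
take 8 (≤ 12); 12 − 8 = 4
take 3 (≤ 4); 4 − 3 = 1
take 1 (≤ 1); 1 − 1 = 0
So 60609 = 46368 + 10946 + 2584 + 610 + 89 + 8 + 3 + 1, with no two terms consecutive in the sequence.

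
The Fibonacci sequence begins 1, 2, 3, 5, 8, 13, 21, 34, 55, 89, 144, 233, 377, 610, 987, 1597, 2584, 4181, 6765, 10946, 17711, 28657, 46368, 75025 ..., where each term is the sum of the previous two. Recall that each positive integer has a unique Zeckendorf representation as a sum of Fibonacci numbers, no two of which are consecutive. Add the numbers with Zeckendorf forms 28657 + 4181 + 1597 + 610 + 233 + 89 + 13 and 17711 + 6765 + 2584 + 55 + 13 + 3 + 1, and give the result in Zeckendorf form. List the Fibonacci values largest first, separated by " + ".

The two numbers are 35380 and 27132, so their sum is 62512.
Greedily peel off the largest Fibonacci term at each step:
largest Fibonacci ≤ 62512 is 46368; 62512 − 46368 = 16144
largest Fibonacci ≤ 16144 is 10946; 16144 − 10946 = 5198
largest Fibonacci ≤ 5198 is 4181; 5198 − 4181 = 1017
largest Fibonacci ≤ 1017 is 987; 1017 − 987 = 30
largest Fibonacci ≤ 30 is 21; 30 − 21 = 9
largest Fibonacci ≤ 9 is 8; 9 − 8 = 1
largest Fibonacci ≤ 1 is 1; 1 − 1 = 0

46368 + 10946 + 4181 + 987 + 21 + 8 + 1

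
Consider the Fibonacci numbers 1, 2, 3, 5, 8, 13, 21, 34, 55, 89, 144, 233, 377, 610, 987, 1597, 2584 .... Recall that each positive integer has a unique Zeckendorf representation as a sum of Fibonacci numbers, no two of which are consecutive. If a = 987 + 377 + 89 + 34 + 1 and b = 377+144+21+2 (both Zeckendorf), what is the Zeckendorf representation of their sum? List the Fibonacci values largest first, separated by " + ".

1597 + 377 + 55 + 3

The two numbers are 1488 and 544, so their sum is 2032.
Repeatedly subtract the largest Fibonacci number that fits:
largest Fibonacci ≤ 2032 is 1597; 2032 − 1597 = 435
largest Fibonacci ≤ 435 is 377; 435 − 377 = 58
largest Fibonacci ≤ 58 is 55; 58 − 55 = 3
largest Fibonacci ≤ 3 is 3; 3 − 3 = 0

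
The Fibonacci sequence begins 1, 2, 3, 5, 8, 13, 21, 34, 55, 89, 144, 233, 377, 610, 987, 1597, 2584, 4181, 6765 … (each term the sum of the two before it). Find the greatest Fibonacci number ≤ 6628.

4181 ≤ 6628 < 6765, so the largest Fibonacci number not exceeding 6628 is 4181.

4181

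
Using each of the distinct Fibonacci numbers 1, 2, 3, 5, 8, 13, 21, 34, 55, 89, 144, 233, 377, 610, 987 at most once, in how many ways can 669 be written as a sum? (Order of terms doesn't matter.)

9

Starting from the Zeckendorf form and repeatedly splitting a term F_k into F_{k−1} + F_{k−2} (when neither is already used) reaches every representation.
669 = 610+55+3+1 = 610+34+21+3+1 = 377+233+55+3+1 = 610+34+13+8+3+1 = 377+233+34+21+3+1 = … (4 more), for 9 in all.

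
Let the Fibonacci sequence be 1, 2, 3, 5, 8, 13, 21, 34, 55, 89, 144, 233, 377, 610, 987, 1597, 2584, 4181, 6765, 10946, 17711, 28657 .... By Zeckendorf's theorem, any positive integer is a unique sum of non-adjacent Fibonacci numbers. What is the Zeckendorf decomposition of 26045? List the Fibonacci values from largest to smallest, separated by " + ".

subtract 17711 from 26045: 8334 remains
subtract 6765 from 8334: 1569 remains
subtract 987 from 1569: 582 remains
subtract 377 from 582: 205 remains
subtract 144 from 205: 61 remains
subtract 55 from 61: 6 remains
subtract 5 from 6: 1 remains
subtract 1 from 1: 0 remains
So 26045 = 17711 + 6765 + 987 + 377 + 144 + 55 + 5 + 1, with no two terms consecutive in the sequence.

17711 + 6765 + 987 + 377 + 144 + 55 + 5 + 1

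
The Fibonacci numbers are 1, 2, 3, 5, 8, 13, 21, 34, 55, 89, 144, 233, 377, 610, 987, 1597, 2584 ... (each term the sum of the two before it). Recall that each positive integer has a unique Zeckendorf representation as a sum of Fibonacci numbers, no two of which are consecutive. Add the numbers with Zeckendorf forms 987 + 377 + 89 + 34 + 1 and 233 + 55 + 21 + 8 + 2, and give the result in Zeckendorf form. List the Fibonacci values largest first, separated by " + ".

The two numbers are 1488 and 319, so their sum is 1807.
Greedily peel off the largest Fibonacci term at each step:
take 1597 (≤ 1807); 1807 − 1597 = 210
take 144 (≤ 210); 210 − 144 = 66
take 55 (≤ 66); 66 − 55 = 11
take 8 (≤ 11); 11 − 8 = 3
take 3 (≤ 3); 3 − 3 = 0

1597 + 144 + 55 + 8 + 3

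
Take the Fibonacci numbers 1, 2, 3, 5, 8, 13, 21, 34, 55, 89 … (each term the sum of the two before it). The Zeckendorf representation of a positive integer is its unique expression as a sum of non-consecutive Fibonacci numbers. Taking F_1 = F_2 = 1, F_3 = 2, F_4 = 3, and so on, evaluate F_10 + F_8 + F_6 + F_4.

87

F_10 + F_8 + F_6 + F_4 = 55 + 21 + 8 + 3 = 87.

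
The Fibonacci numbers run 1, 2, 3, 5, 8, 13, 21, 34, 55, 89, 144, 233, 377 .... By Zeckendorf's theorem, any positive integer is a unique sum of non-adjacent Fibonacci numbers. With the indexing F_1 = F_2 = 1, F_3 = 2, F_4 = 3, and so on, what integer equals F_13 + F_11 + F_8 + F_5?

F_13 + F_11 + F_8 + F_5 = 233 + 89 + 21 + 5 = 348.

348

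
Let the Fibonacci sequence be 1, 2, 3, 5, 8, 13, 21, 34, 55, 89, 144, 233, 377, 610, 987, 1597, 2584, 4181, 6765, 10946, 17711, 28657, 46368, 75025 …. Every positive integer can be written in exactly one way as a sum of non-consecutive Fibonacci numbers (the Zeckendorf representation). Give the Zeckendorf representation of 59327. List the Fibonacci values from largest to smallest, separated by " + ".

46368 ≤ 59327 < 75025, so take 46368; remainder 12959
10946 ≤ 12959 < 17711, so take 10946; remainder 2013
1597 ≤ 2013 < 2584, so take 1597; remainder 416
377 ≤ 416 < 610, so take 377; remainder 39
34 ≤ 39 < 55, so take 34; remainder 5
5 ≤ 5 < 8, so take 5; remainder 0
So 59327 = 46368 + 10946 + 1597 + 377 + 34 + 5, with no two terms consecutive in the sequence.

46368 + 10946 + 1597 + 377 + 34 + 5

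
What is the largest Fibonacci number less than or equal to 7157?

6765

6765 ≤ 7157 < 10946, so the largest Fibonacci number not exceeding 7157 is 6765.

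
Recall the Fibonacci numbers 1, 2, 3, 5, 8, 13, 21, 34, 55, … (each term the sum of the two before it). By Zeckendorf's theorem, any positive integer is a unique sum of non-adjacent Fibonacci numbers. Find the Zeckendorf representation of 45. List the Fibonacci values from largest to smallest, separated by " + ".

45: greatest Fibonacci not exceeding it is 34, leaving 11
11: greatest Fibonacci not exceeding it is 8, leaving 3
3: greatest Fibonacci not exceeding it is 3, leaving 0
So 45 = 34 + 8 + 3, with no two terms consecutive in the sequence.

34 + 8 + 3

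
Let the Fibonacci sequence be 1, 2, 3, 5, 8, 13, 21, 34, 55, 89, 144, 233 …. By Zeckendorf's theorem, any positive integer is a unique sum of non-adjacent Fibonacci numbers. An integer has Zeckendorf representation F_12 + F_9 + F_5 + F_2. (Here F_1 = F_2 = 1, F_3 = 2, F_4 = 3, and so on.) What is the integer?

F_12 + F_9 + F_5 + F_2 = 144 + 34 + 5 + 1 = 184.

184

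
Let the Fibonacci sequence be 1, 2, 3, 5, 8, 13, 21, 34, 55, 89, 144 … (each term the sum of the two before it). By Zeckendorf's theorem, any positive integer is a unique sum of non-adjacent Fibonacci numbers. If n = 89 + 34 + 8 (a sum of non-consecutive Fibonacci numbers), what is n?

131

89 + 34 + 8 = 131.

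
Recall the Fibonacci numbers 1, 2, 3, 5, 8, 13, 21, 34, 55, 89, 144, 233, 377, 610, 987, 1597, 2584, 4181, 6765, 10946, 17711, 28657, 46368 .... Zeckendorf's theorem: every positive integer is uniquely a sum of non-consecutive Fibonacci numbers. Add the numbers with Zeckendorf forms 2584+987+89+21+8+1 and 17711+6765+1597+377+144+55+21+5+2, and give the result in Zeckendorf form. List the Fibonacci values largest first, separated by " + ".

The two numbers are 3690 and 26677, so their sum is 30367.
Greedy algorithm:
28657 ≤ 30367 < 46368, so take 28657; remainder 1710
1597 ≤ 1710 < 2584, so take 1597; remainder 113
89 ≤ 113 < 144, so take 89; remainder 24
21 ≤ 24 < 34, so take 21; remainder 3
3 ≤ 3 < 5, so take 3; remainder 0

28657 + 1597 + 89 + 21 + 3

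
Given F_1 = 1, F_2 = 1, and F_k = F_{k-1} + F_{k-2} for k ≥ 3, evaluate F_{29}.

514229

Iterating the recurrence up to F_{24} = 46368 and F_{23} = 28657:
F_{25} = F_{24} + F_{23} = 46368 + 28657 = 75025
F_{26} = F_{25} + F_{24} = 75025 + 46368 = 121393
F_{27} = F_{26} + F_{25} = 121393 + 75025 = 196418
F_{28} = F_{27} + F_{26} = 196418 + 121393 = 317811
F_{29} = F_{28} + F_{27} = 317811 + 196418 = 514229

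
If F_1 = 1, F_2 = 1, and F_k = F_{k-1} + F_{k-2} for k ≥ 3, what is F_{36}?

14930352

Iterating the recurrence up to F_{28} = 317811 and F_{27} = 196418:
F_{29} = F_{28} + F_{27} = 317811 + 196418 = 514229
F_{30} = F_{29} + F_{28} = 514229 + 317811 = 832040
F_{31} = F_{30} + F_{29} = 832040 + 514229 = 1346269
F_{32} = F_{31} + F_{30} = 1346269 + 832040 = 2178309
F_{33} = F_{32} + F_{31} = 2178309 + 1346269 = 3524578
F_{34} = F_{33} + F_{32} = 3524578 + 2178309 = 5702887
F_{35} = F_{34} + F_{33} = 5702887 + 3524578 = 9227465
F_{36} = F_{35} + F_{34} = 9227465 + 5702887 = 14930352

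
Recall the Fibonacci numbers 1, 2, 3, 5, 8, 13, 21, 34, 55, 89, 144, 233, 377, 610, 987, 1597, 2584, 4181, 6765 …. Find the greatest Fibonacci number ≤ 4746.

4181 ≤ 4746 < 6765, so the largest Fibonacci number not exceeding 4746 is 4181.

4181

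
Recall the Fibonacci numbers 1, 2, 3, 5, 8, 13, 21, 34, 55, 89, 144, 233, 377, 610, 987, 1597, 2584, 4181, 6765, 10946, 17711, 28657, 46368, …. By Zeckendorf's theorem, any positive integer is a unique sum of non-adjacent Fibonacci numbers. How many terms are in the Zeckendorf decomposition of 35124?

7

35124 − 28657 = 6467
6467 − 4181 = 2286
2286 − 1597 = 689
689 − 610 = 79
79 − 55 = 24
24 − 21 = 3
3 − 3 = 0
35124 = 28657 + 4181 + 1597 + 610 + 55 + 21 + 3, which has 7 terms.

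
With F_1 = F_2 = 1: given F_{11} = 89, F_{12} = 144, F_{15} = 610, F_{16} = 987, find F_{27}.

196418

By the addition formula F_{m+n} = F_m F_{n+1} + F_{m−1} F_n with m=12, n=15: F_{27} = 144·987 + 89·610 = 142128 + 54290 = 196418.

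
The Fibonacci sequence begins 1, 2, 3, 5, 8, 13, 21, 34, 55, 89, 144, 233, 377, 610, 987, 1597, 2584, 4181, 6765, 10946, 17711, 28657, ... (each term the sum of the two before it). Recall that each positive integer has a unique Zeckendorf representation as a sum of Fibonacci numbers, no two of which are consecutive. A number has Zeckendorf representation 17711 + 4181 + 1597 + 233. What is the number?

23722

17711 + 4181 + 1597 + 233 = 23722.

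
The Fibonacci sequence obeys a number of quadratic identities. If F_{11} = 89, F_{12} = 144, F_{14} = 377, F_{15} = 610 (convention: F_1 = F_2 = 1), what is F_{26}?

121393

By the addition formula F_{m+n} = F_m F_{n+1} + F_{m−1} F_n with m=15, n=11: F_{26} = 610·144 + 377·89 = 87840 + 33553 = 121393.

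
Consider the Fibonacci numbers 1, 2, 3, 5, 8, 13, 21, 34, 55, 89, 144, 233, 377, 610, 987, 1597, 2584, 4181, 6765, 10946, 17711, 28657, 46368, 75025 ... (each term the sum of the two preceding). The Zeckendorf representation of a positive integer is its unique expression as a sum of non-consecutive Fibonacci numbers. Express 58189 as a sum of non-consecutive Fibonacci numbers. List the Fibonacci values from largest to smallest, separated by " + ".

Greedily peel off the largest Fibonacci term at each step:
58189: greatest Fibonacci not exceeding it is 46368, leaving 11821
11821: greatest Fibonacci not exceeding it is 10946, leaving 875
875: greatest Fibonacci not exceeding it is 610, leaving 265
265: greatest Fibonacci not exceeding it is 233, leaving 32
32: greatest Fibonacci not exceeding it is 21, leaving 11
11: greatest Fibonacci not exceeding it is 8, leaving 3
3: greatest Fibonacci not exceeding it is 3, leaving 0
So 58189 = 46368 + 10946 + 610 + 233 + 21 + 8 + 3, with no two terms consecutive in the sequence.

46368 + 10946 + 610 + 233 + 21 + 8 + 3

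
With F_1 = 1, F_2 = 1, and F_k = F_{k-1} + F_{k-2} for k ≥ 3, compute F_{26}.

Iterating the recurrence up to F_{20} = 6765 and F_{19} = 4181:
F_{21} = F_{20} + F_{19} = 6765 + 4181 = 10946
F_{22} = F_{21} + F_{20} = 10946 + 6765 = 17711
F_{23} = F_{22} + F_{21} = 17711 + 10946 = 28657
F_{24} = F_{23} + F_{22} = 28657 + 17711 = 46368
F_{25} = F_{24} + F_{23} = 46368 + 28657 = 75025
F_{26} = F_{25} + F_{24} = 75025 + 46368 = 121393

121393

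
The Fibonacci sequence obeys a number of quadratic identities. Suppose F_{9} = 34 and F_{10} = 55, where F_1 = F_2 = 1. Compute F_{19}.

4181

By F_{2k+1} = F_k² + F_{k+1}²: F_{19} = 34² + 55² = 1156 + 3025 = 4181.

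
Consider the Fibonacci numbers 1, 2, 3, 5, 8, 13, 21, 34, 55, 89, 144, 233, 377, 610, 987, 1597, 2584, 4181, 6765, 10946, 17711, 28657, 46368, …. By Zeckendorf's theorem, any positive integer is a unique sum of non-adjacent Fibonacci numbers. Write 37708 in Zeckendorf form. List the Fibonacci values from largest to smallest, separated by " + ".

28657 + 6765 + 1597 + 610 + 55 + 21 + 3

take 28657 (≤ 37708); 37708 − 28657 = 9051
take 6765 (≤ 9051); 9051 − 6765 = 2286
take 1597 (≤ 2286); 2286 − 1597 = 689
take 610 (≤ 689); 689 − 610 = 79
take 55 (≤ 79); 79 − 55 = 24
take 21 (≤ 24); 24 − 21 = 3
take 3 (≤ 3); 3 − 3 = 0
So 37708 = 28657 + 6765 + 1597 + 610 + 55 + 21 + 3, with no two terms consecutive in the sequence.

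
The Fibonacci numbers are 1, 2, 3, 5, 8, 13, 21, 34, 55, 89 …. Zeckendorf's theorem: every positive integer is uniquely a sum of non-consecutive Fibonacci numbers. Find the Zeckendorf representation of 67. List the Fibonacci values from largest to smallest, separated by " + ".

55 + 8 + 3 + 1

take 55 (≤ 67); 67 − 55 = 12
take 8 (≤ 12); 12 − 8 = 4
take 3 (≤ 4); 4 − 3 = 1
take 1 (≤ 1); 1 − 1 = 0
So 67 = 55 + 8 + 3 + 1, with no two terms consecutive in the sequence.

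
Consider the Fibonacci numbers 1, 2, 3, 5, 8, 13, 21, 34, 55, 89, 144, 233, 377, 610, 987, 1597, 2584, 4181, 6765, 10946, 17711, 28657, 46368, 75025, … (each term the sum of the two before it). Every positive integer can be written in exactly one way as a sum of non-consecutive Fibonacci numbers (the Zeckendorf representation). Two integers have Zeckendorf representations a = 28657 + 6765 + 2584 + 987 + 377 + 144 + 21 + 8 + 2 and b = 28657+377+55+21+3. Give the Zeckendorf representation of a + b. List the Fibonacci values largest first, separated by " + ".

46368 + 17711 + 4181 + 377 + 21

The two numbers are 39545 and 29113, so their sum is 68658.
take 46368 (≤ 68658); 68658 − 46368 = 22290
take 17711 (≤ 22290); 22290 − 17711 = 4579
take 4181 (≤ 4579); 4579 − 4181 = 398
take 377 (≤ 398); 398 − 377 = 21
take 21 (≤ 21); 21 − 21 = 0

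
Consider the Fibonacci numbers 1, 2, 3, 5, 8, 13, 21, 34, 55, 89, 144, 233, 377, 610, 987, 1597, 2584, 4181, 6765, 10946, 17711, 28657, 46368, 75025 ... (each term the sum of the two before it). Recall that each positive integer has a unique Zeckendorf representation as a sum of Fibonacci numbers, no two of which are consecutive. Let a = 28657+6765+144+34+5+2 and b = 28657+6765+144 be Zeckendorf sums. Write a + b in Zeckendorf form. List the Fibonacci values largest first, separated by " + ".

The two numbers are 35607 and 35566, so their sum is 71173.
Greedily peel off the largest Fibonacci term at each step:
46368 ≤ 71173 < 75025, so take 46368; remainder 24805
17711 ≤ 24805 < 28657, so take 17711; remainder 7094
6765 ≤ 7094 < 10946, so take 6765; remainder 329
233 ≤ 329 < 377, so take 233; remainder 96
89 ≤ 96 < 144, so take 89; remainder 7
5 ≤ 7 < 8, so take 5; remainder 2
2 ≤ 2 < 3, so take 2; remainder 0

46368 + 17711 + 6765 + 233 + 89 + 5 + 2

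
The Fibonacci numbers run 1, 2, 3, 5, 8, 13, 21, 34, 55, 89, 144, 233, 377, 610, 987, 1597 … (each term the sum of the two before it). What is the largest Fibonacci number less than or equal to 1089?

987

987 ≤ 1089 < 1597, so the largest Fibonacci number not exceeding 1089 is 987.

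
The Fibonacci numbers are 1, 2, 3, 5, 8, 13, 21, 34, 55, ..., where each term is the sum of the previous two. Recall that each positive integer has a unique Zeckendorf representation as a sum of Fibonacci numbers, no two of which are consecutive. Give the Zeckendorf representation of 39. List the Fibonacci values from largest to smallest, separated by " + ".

34 + 5

Repeatedly subtract the largest Fibonacci number that fits:
take 34 (≤ 39); 39 − 34 = 5
take 5 (≤ 5); 5 − 5 = 0
So 39 = 34 + 5, with no two terms consecutive in the sequence.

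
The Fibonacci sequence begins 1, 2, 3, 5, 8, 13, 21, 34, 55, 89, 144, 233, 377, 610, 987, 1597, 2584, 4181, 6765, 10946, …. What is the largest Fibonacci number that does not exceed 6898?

6765 ≤ 6898 < 10946, so the largest Fibonacci number not exceeding 6898 is 6765.

6765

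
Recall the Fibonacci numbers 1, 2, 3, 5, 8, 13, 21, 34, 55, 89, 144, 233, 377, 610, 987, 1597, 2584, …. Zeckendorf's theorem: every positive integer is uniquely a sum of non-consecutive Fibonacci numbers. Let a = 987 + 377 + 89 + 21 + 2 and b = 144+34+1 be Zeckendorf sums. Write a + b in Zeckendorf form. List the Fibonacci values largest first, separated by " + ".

The two numbers are 1476 and 179, so their sum is 1655.
Greedily peel off the largest Fibonacci term at each step:
largest Fibonacci ≤ 1655 is 1597; 1655 − 1597 = 58
largest Fibonacci ≤ 58 is 55; 58 − 55 = 3
largest Fibonacci ≤ 3 is 3; 3 − 3 = 0

1597 + 55 + 3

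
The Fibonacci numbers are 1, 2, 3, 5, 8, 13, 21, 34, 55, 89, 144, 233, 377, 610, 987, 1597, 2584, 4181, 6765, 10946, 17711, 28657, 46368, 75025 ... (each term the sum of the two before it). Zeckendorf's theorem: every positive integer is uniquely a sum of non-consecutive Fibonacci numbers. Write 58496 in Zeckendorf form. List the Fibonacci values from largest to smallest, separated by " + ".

46368 + 10946 + 987 + 144 + 34 + 13 + 3 + 1

46368 ≤ 58496 < 75025, so take 46368; remainder 12128
10946 ≤ 12128 < 17711, so take 10946; remainder 1182
987 ≤ 1182 < 1597, so take 987; remainder 195
144 ≤ 195 < 233, so take 144; remainder 51
34 ≤ 51 < 55, so take 34; remainder 17
13 ≤ 17 < 21, so take 13; remainder 4
3 ≤ 4 < 5, so take 3; remainder 1
1 ≤ 1 < 2, so take 1; remainder 0
So 58496 = 46368 + 10946 + 987 + 144 + 34 + 13 + 3 + 1, with no two terms consecutive in the sequence.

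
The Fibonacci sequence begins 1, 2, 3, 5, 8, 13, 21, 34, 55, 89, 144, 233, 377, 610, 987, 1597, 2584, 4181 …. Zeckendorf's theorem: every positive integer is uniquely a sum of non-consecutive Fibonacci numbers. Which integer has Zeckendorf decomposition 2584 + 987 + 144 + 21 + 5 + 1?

3742

2584 + 987 + 144 + 21 + 5 + 1 = 3742.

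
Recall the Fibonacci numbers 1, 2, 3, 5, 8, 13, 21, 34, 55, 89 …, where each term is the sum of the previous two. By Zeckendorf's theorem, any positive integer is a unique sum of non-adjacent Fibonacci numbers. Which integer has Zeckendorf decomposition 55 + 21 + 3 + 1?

80

55 + 21 + 3 + 1 = 80.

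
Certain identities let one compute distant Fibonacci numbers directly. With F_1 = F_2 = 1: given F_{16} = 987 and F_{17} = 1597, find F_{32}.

By the doubling identity F_{2k} = F_k(2F_{k+1} − F_k): F_{32} = 987·(2·1597 − 987) = 987·2207 = 2178309.

2178309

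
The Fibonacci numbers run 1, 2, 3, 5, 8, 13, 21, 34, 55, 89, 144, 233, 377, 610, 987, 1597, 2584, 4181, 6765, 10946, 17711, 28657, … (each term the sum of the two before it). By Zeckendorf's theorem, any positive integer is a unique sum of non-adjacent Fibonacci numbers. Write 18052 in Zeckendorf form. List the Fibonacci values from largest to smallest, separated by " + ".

Greedily peel off the largest Fibonacci term at each step:
18052: greatest Fibonacci not exceeding it is 17711, leaving 341
341: greatest Fibonacci not exceeding it is 233, leaving 108
108: greatest Fibonacci not exceeding it is 89, leaving 19
19: greatest Fibonacci not exceeding it is 13, leaving 6
6: greatest Fibonacci not exceeding it is 5, leaving 1
1: greatest Fibonacci not exceeding it is 1, leaving 0
So 18052 = 17711 + 233 + 89 + 13 + 5 + 1, with no two terms consecutive in the sequence.

17711 + 233 + 89 + 13 + 5 + 1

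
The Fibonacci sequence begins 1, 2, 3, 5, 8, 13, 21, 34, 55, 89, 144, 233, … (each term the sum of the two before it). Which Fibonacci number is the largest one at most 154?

144 ≤ 154 < 233, so the largest Fibonacci number not exceeding 154 is 144.

144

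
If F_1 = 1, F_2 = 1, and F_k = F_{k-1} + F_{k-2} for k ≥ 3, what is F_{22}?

17711

Iterating the recurrence up to F_{15} = 610 and F_{14} = 377:
F_{16} = F_{15} + F_{14} = 610 + 377 = 987
F_{17} = F_{16} + F_{15} = 987 + 610 = 1597
F_{18} = F_{17} + F_{16} = 1597 + 987 = 2584
F_{19} = F_{18} + F_{17} = 2584 + 1597 = 4181
F_{20} = F_{19} + F_{18} = 4181 + 2584 = 6765
F_{21} = F_{20} + F_{19} = 6765 + 4181 = 10946
F_{22} = F_{21} + F_{20} = 10946 + 6765 = 17711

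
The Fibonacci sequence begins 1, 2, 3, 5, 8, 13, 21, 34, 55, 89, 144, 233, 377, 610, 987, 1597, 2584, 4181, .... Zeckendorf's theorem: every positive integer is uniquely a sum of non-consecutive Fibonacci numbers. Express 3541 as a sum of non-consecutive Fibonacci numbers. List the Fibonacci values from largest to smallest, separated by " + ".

3541 − 2584 = 957
957 − 610 = 347
347 − 233 = 114
114 − 89 = 25
25 − 21 = 4
4 − 3 = 1
1 − 1 = 0
So 3541 = 2584 + 610 + 233 + 89 + 21 + 3 + 1, with no two terms consecutive in the sequence.

2584 + 610 + 233 + 89 + 21 + 3 + 1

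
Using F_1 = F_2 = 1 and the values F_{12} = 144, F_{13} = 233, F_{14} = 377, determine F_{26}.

By the addition formula F_{m+n} = F_m F_{n+1} + F_{m−1} F_n with m=13, n=13: F_{26} = 233·377 + 144·233 = 87841 + 33552 = 121393.

121393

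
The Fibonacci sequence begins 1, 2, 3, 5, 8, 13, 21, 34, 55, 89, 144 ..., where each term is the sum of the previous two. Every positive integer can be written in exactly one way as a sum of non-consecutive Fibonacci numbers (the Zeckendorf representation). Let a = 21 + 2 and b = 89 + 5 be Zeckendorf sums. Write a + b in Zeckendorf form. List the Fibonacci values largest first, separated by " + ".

89 + 21 + 5 + 2

The two numbers are 23 and 94, so their sum is 117.
Greedy algorithm:
117 − 89 = 28
28 − 21 = 7
7 − 5 = 2
2 − 2 = 0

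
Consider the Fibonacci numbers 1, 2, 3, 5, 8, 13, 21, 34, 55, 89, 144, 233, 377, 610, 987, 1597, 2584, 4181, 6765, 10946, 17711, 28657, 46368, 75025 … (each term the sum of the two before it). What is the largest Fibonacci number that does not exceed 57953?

46368

46368 ≤ 57953 < 75025, so the largest Fibonacci number not exceeding 57953 is 46368.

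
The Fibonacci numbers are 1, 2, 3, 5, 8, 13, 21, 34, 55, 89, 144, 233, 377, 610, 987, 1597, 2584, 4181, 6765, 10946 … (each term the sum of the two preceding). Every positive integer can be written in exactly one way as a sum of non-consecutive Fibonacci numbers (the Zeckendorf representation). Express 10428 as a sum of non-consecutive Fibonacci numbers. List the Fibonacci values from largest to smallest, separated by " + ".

subtract 6765 from 10428: 3663 remains
subtract 2584 from 3663: 1079 remains
subtract 987 from 1079: 92 remains
subtract 89 from 92: 3 remains
subtract 3 from 3: 0 remains
So 10428 = 6765 + 2584 + 987 + 89 + 3, with no two terms consecutive in the sequence.

6765 + 2584 + 987 + 89 + 3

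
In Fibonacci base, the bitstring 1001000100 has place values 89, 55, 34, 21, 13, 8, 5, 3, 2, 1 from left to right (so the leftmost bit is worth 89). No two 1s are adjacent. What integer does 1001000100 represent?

Summing the place values of the 1 bits: 89 + 21 + 3 = 113.

113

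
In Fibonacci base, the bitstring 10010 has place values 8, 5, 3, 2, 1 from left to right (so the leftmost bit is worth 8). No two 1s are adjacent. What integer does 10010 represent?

10

Summing the place values of the 1 bits: 8 + 2 = 10.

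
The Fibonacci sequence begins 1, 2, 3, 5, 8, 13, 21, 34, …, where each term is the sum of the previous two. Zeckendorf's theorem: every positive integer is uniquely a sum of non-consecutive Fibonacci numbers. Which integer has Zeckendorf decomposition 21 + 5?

21 + 5 = 26.

26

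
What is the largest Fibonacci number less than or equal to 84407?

75025

75025 ≤ 84407 < 121393, so the largest Fibonacci number not exceeding 84407 is 75025.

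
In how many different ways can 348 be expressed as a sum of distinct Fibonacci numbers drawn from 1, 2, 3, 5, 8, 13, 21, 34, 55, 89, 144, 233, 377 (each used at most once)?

Starting from the Zeckendorf form and repeatedly splitting a term F_k into F_{k−1} + F_{k−2} (when neither is already used) reaches every representation.
348 = 233+89+21+5 = 233+89+21+3+2 = 233+89+13+8+5 = 233+55+34+21+5 = 233+89+13+8+3+2 = … (7 more), for 12 in all.

12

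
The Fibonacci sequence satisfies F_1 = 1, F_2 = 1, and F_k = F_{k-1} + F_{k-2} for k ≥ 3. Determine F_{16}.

Iterating the recurrence up to F_{8} = 21 and F_{7} = 13:
F_{9} = F_{8} + F_{7} = 21 + 13 = 34
F_{10} = F_{9} + F_{8} = 34 + 21 = 55
F_{11} = F_{10} + F_{9} = 55 + 34 = 89
F_{12} = F_{11} + F_{10} = 89 + 55 = 144
F_{13} = F_{12} + F_{11} = 144 + 89 = 233
F_{14} = F_{13} + F_{12} = 233 + 144 = 377
F_{15} = F_{14} + F_{13} = 377 + 233 = 610
F_{16} = F_{15} + F_{14} = 610 + 377 = 987

987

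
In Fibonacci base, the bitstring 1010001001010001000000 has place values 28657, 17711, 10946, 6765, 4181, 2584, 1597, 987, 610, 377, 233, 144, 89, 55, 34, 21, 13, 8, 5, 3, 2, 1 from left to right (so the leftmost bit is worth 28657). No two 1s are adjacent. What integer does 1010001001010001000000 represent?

41742

Summing the place values of the 1 bits: 28657 + 10946 + 1597 + 377 + 144 + 21 = 41742.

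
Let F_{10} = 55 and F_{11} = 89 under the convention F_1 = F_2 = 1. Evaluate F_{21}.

By F_{2k+1} = F_k² + F_{k+1}²: F_{21} = 55² + 89² = 3025 + 7921 = 10946.

10946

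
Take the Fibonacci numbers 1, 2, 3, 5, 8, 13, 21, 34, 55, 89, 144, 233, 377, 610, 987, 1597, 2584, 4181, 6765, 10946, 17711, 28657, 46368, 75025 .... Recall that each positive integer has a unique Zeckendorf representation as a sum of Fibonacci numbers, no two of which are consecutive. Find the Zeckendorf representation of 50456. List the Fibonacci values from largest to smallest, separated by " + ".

46368 + 2584 + 987 + 377 + 89 + 34 + 13 + 3 + 1

Repeatedly subtract the largest Fibonacci number that fits:
largest Fibonacci ≤ 50456 is 46368; 50456 − 46368 = 4088
largest Fibonacci ≤ 4088 is 2584; 4088 − 2584 = 1504
largest Fibonacci ≤ 1504 is 987; 1504 − 987 = 517
largest Fibonacci ≤ 517 is 377; 517 − 377 = 140
largest Fibonacci ≤ 140 is 89; 140 − 89 = 51
largest Fibonacci ≤ 51 is 34; 51 − 34 = 17
largest Fibonacci ≤ 17 is 13; 17 − 13 = 4
largest Fibonacci ≤ 4 is 3; 4 − 3 = 1
largest Fibonacci ≤ 1 is 1; 1 − 1 = 0
So 50456 = 46368 + 2584 + 987 + 377 + 89 + 34 + 13 + 3 + 1, with no two terms consecutive in the sequence.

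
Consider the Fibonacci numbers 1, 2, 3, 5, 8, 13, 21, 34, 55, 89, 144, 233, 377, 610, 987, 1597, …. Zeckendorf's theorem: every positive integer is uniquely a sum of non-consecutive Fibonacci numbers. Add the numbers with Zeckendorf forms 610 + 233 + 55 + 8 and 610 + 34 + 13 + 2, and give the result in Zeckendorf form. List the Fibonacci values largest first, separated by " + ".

The two numbers are 906 and 659, so their sum is 1565.
largest Fibonacci ≤ 1565 is 987; 1565 − 987 = 578
largest Fibonacci ≤ 578 is 377; 578 − 377 = 201
largest Fibonacci ≤ 201 is 144; 201 − 144 = 57
largest Fibonacci ≤ 57 is 55; 57 − 55 = 2
largest Fibonacci ≤ 2 is 2; 2 − 2 = 0

987 + 377 + 144 + 55 + 2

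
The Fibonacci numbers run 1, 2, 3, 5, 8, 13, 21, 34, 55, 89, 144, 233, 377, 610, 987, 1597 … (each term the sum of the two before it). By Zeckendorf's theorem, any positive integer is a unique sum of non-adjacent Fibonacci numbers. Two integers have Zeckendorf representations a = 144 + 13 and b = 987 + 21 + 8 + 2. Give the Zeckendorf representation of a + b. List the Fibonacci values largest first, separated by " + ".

The two numbers are 157 and 1018, so their sum is 1175.
Repeatedly subtract the largest Fibonacci number that fits:
take 987 (≤ 1175); 1175 − 987 = 188
take 144 (≤ 188); 188 − 144 = 44
take 34 (≤ 44); 44 − 34 = 10
take 8 (≤ 10); 10 − 8 = 2
take 2 (≤ 2); 2 − 2 = 0

987 + 144 + 34 + 8 + 2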